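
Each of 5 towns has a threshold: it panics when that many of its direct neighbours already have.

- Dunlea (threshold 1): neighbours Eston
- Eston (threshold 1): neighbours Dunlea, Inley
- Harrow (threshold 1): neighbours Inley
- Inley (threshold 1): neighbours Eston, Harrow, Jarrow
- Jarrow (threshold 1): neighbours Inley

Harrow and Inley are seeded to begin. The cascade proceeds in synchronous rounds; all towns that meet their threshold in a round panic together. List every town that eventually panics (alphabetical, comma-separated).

Round 1 — Harrow, Inley panic (initial).
Round 2 — checking thresholds:
  Eston: 1 of 2 neighbours ≥ 1, panics.
  Jarrow: 1 of 1 neighbours ≥ 1, panics.
Round 3 — checking thresholds:
  Dunlea: 1 of 1 neighbours ≥ 1, panics.
Round 4 — no new panics; cascade stops.

Dunlea, Eston, Harrow, Inley, Jarrow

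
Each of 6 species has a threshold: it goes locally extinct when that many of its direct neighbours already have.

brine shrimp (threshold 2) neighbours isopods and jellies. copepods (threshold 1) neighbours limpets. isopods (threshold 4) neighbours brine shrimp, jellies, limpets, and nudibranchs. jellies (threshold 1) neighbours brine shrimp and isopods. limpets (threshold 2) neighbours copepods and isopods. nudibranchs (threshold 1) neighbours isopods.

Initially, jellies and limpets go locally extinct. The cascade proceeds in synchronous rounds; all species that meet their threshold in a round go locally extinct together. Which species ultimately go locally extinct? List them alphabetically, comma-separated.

copepods, jellies, limpets

Round 1 — jellies, limpets go locally extinct (initial).
Round 2 — checking thresholds:
  brine shrimp: 1 of 2 neighbours < 2, holds.
  copepods: 1 of 1 neighbours ≥ 1, goes locally extinct.
  isopods: 2 of 4 neighbours < 4, holds.
Round 3 — no new extinctions; cascade stops.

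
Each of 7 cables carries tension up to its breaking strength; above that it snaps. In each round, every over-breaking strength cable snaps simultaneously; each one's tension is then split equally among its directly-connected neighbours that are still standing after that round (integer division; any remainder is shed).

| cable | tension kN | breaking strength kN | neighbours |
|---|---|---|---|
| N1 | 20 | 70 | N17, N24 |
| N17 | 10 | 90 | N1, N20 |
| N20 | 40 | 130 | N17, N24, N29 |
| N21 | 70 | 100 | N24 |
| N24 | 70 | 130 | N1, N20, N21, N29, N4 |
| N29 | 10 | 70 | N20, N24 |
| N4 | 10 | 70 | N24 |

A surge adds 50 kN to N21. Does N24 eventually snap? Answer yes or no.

Round 1 — N21 at 120 > 100. N21 snaps.
  N21 sheds 120 kN to N24: 120 each.
    N24: 70+120 = 190 > 130
Round 2 — N24 snaps.
  N24 sheds 190 kN to N1, N20, N29, N4: 47 each (2 lost).
    N1: 20+47 = 67 ≤ 70
    N20: 40+47 = 87 ≤ 130
    N29: 10+47 = 57 ≤ 70
    N4: 10+47 = 57 ≤ 70
No further breaks.

yes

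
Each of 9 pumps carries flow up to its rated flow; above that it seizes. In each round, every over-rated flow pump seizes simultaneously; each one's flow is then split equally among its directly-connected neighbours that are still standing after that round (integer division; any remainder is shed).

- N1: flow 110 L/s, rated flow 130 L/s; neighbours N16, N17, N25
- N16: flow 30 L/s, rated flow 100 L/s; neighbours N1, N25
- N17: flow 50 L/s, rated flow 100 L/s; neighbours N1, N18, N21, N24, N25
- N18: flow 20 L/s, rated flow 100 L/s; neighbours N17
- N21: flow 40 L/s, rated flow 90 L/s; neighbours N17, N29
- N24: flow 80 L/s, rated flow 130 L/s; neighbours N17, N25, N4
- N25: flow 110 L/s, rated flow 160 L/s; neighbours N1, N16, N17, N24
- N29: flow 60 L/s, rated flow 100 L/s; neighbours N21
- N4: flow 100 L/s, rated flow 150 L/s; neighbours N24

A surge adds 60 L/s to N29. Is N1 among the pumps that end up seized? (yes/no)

Round 1 — N29 at 120 > 100. N29 seizes.
  N29 sheds 120 L/s to N21: 120 each.
    N21: 40+120 = 160 > 90
Round 2 — N21 seizes.
  N21 sheds 160 L/s to N17: 160 each.
    N17: 50+160 = 210 > 100
Round 3 — N17 seizes.
  N17 sheds 210 L/s to N1, N18, N24, N25: 52 each (2 lost).
    N1: 110+52 = 162 > 130
    N18: 20+52 = 72 ≤ 100
    N24: 80+52 = 132 > 130
    N25: 110+52 = 162 > 160
Round 4 — N1, N24, N25 seize.
  N1 sheds 162 L/s to N16: 162 each.
    N16: 30+162 = 192 > 100
  N24 sheds 132 L/s to N4: 132 each.
    N4: 100+132 = 232 > 150
  N25 sheds 162 L/s to N16: 162 each.
    N16: 192+162 = 354 > 100
Round 5 — N16, N4 seize.
  N16 sheds 354 L/s: no online neighbours, lost.
  N4 sheds 232 L/s: no online neighbours, lost.
No further seizures.

yes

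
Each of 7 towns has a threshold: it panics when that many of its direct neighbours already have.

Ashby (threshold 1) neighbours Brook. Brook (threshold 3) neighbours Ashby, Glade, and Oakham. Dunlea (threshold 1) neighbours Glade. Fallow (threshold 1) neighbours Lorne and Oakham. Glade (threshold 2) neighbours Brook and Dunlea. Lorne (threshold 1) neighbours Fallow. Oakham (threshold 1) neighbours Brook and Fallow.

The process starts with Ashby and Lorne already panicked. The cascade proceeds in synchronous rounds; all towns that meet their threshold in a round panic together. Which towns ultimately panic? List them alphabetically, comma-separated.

Round 1 — Ashby, Lorne panic (initial).
Round 2 — checking thresholds:
  Brook: 1 of 3 neighbours < 3, not yet.
  Fallow: 1 of 2 neighbours ≥ 1, panics.
Round 3 — checking thresholds:
  Brook: 1 of 3 neighbours < 3, not yet.
  Oakham: 1 of 2 neighbours ≥ 1, panics.
Round 4 — no new panics; cascade stops.

Ashby, Fallow, Lorne, Oakham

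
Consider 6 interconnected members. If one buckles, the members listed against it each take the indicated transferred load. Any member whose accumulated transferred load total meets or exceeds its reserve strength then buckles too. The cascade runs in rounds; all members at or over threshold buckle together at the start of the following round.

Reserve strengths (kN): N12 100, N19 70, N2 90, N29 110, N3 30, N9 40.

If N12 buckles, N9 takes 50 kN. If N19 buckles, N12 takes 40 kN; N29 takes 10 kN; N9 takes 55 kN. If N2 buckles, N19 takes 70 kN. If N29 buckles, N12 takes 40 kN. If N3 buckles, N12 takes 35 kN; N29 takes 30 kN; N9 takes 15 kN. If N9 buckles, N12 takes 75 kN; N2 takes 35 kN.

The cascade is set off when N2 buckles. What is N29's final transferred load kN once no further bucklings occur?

10

Round 1 — N2 buckles (initial).
  N19: +70 → 70 ≥ 70
Round 2 — N19 buckles.
  N12: +40 → 40 < 100
  N29: +10 → 10 < 110
  N9: +55 → 55 ≥ 40
Round 3 — N9 buckles.
  N12: +75 → 115 ≥ 100
Round 4 — N12 buckles.
No further bucklings.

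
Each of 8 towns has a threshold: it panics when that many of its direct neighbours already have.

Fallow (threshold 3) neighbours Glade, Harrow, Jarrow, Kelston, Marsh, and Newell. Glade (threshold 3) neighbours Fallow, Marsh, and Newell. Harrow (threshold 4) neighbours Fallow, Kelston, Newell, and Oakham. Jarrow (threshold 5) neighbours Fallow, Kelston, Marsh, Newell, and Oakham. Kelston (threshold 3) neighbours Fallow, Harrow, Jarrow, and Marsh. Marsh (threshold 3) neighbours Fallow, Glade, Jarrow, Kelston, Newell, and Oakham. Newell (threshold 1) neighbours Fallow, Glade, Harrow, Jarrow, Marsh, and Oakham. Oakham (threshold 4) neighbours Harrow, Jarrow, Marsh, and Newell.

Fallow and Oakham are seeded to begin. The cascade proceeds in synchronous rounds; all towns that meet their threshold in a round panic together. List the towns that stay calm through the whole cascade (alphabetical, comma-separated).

Round 1 — Fallow, Oakham panic (initial).
Round 2 — checking thresholds:
  Glade: 1 of 3 neighbours < 3, holds.
  Harrow: 2 of 4 neighbours < 4, holds.
  Jarrow: 2 of 5 neighbours < 5, holds.
  Kelston: 1 of 4 neighbours < 3, holds.
  Marsh: 2 of 6 neighbours < 3, holds.
  Newell: 2 of 6 neighbours ≥ 1, panics.
Round 3 — checking thresholds:
  Glade: 2 of 3 neighbours < 3, holds.
  Harrow: 3 of 4 neighbours < 4, holds.
  Jarrow: 3 of 5 neighbours < 5, holds.
  Kelston: 1 of 4 neighbours < 3, holds.
  Marsh: 3 of 6 neighbours ≥ 3, panics.
Round 4 — checking thresholds:
  Glade: 3 of 3 neighbours ≥ 3, panics.
  Harrow: 3 of 4 neighbours < 4, holds.
  Jarrow: 4 of 5 neighbours < 5, holds.
  Kelston: 2 of 4 neighbours < 3, holds.
Round 5 — no new panics; cascade stops.

Harrow, Jarrow, Kelston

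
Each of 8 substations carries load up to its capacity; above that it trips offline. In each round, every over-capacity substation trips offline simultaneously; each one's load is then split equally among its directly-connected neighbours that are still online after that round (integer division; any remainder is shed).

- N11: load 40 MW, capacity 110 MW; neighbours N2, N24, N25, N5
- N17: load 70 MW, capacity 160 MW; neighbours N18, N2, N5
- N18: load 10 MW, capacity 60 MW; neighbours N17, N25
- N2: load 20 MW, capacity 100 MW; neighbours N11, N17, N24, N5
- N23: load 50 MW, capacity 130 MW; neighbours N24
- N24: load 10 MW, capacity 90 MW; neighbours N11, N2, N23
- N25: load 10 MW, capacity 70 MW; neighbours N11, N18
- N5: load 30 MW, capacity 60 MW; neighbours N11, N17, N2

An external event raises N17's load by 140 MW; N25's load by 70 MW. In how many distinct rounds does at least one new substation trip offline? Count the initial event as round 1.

Round 1 — N17 at 210 > 160; N25 at 80 > 70. N17, N25 trip offline.
  N17 sheds 210 MW to N18, N2, N5: 70 each.
    N18: 10+70 = 80 > 60
    N2: 20+70 = 90 ≤ 100
    N5: 30+70 = 100 > 60
  N25 sheds 80 MW to N11, N18: 40 each.
    N11: 40+40 = 80 ≤ 110
    N18: 80+40 = 120 > 60
Round 2 — N18, N5 trip offline.
  N18 sheds 120 MW: no online neighbours, lost.
  N5 sheds 100 MW to N11, N2: 50 each.
    N11: 80+50 = 130 > 110
    N2: 90+50 = 140 > 100
Round 3 — N11, N2 trip offline.
  N11 sheds 130 MW to N24: 130 each.
    N24: 10+130 = 140 > 90
  N2 sheds 140 MW to N24: 140 each.
    N24: 140+140 = 280 > 90
Round 4 — N24 trips offline.
  N24 sheds 280 MW to N23: 280 each.
    N23: 50+280 = 330 > 130
Round 5 — N23 trips offline.
  N23 sheds 330 MW: no online neighbours, lost.
No further trips.

5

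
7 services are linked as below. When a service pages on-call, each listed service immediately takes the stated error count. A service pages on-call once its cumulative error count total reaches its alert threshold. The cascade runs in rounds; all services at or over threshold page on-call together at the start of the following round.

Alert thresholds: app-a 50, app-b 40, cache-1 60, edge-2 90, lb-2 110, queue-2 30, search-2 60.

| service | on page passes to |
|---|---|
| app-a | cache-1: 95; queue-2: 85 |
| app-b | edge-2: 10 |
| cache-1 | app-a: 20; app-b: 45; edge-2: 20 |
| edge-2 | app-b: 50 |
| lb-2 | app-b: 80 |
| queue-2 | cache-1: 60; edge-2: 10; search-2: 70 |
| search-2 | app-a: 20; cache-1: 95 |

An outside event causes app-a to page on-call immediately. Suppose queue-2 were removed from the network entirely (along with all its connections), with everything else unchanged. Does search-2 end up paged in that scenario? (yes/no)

With queue-2 removed:
Round 1 — app-a pages on-call (initial).
  cache-1: +95 → 95 ≥ 60
Round 2 — cache-1 pages on-call.
  app-b: +45 → 45 ≥ 40
  edge-2: +20 → 20 < 90
Round 3 — app-b pages on-call.
  edge-2: +10 → 30 < 90
No further pages.

no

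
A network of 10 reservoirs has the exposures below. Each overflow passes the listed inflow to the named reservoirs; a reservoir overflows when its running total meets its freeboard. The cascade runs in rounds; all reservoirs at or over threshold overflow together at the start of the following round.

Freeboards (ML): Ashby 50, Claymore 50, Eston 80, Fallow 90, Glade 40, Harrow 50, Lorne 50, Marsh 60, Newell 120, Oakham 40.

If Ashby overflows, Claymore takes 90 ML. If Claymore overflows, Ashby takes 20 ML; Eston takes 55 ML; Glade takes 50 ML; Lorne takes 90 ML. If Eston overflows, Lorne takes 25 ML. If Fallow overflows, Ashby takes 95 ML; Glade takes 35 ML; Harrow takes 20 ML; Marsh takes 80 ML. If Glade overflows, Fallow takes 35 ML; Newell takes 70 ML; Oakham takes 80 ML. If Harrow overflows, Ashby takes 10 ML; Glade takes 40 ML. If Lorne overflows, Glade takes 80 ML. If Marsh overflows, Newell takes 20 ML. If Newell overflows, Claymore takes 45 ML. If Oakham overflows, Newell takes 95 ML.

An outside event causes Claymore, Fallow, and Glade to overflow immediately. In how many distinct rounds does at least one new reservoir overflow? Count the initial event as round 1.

3

Round 1 — Claymore, Fallow, Glade overflow (initial).
  Ashby: +20+95 → 115 ≥ 50
  Eston: +55 → 55 < 80
  Harrow: +20 → 20 < 50
  Lorne: +90 → 90 ≥ 50
  Marsh: +80 → 80 ≥ 60
  Newell: +70 → 70 < 120
  Oakham: +80 → 80 ≥ 40
Round 2 — Ashby, Lorne, Marsh, Oakham overflow.
  Newell: +20+95 → 185 ≥ 120
Round 3 — Newell overflows.
No further overflows.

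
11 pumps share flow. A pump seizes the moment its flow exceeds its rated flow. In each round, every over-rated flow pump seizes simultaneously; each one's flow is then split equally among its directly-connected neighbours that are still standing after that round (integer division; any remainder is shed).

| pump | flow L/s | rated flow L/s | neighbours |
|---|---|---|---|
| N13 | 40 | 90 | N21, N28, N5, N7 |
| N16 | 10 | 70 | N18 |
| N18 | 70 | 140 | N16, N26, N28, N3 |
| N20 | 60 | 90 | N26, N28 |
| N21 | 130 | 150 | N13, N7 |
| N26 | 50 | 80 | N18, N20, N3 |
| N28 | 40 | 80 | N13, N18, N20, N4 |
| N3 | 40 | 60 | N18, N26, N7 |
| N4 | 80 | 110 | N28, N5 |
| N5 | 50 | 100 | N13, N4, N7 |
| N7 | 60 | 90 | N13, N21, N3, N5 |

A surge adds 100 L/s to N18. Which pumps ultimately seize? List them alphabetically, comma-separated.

Round 1 — N18 at 170 > 140. N18 seizes.
  N18 sheds 170 L/s to N16, N26, N28, N3: 42 each (2 lost).
    N16: 10+42 = 52 ≤ 70
    N26: 50+42 = 92 > 80
    N28: 40+42 = 82 > 80
    N3: 40+42 = 82 > 60
Round 2 — N26, N28, N3 seize.
  N26 sheds 92 L/s to N20: 92 each.
    N20: 60+92 = 152 > 90
  N28 sheds 82 L/s to N13, N20, N4: 27 each (1 lost).
    N13: 40+27 = 67 ≤ 90
    N20: 152+27 = 179 > 90
    N4: 80+27 = 107 ≤ 110
  N3 sheds 82 L/s to N7: 82 each.
    N7: 60+82 = 142 > 90
Round 3 — N20, N7 seize.
  N20 sheds 179 L/s: no online neighbours, lost.
  N7 sheds 142 L/s to N13, N21, N5: 47 each (1 lost).
    N13: 67+47 = 114 > 90
    N21: 130+47 = 177 > 150
    N5: 50+47 = 97 ≤ 100
Round 4 — N13, N21 seize.
  N13 sheds 114 L/s to N5: 114 each.
    N5: 97+114 = 211 > 100
  N21 sheds 177 L/s: no online neighbours, lost.
Round 5 — N5 seizes.
  N5 sheds 211 L/s to N4: 211 each.
    N4: 107+211 = 318 > 110
Round 6 — N4 seizes.
  N4 sheds 318 L/s: no online neighbours, lost.
No further seizures.

N13, N18, N20, N21, N26, N28, N3, N4, N5, N7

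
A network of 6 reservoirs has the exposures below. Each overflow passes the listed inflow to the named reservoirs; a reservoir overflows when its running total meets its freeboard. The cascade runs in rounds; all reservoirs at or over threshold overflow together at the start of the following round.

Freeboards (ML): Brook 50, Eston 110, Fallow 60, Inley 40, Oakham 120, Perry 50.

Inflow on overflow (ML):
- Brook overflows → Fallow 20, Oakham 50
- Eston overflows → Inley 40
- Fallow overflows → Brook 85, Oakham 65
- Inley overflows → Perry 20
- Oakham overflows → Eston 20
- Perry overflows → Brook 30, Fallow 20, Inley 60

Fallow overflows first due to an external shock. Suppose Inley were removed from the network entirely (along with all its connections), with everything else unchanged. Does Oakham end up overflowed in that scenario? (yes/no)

With Inley removed:
Round 1 — Fallow overflows (initial).
  Brook: +85 → 85 ≥ 50
  Oakham: +65 → 65 < 120
Round 2 — Brook overflows.
  Oakham: +50 → 115 < 120
No further overflows.

no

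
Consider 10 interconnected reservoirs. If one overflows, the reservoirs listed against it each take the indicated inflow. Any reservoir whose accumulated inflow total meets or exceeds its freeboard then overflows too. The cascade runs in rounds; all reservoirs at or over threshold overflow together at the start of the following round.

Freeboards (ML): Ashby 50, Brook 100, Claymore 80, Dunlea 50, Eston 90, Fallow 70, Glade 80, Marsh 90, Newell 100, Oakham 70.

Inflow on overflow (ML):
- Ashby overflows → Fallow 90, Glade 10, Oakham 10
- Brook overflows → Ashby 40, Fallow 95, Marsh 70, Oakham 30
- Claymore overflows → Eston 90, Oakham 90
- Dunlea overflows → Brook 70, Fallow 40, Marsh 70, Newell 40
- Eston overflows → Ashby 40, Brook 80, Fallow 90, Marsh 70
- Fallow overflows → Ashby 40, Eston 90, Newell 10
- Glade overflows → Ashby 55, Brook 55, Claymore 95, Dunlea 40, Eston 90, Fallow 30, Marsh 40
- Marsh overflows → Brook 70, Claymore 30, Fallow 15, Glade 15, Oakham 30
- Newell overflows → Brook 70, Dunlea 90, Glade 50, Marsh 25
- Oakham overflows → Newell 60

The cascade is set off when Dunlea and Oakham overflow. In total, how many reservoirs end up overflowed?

8

Round 1 — Dunlea, Oakham overflow (initial).
  Brook: +70 → 70 < 100
  Fallow: +40 → 40 < 70
  Marsh: +70 → 70 < 90
  Newell: +40+60 → 100 ≥ 100
Round 2 — Newell overflows.
  Brook: +70 → 140 ≥ 100
  Glade: +50 → 50 < 80
  Marsh: +25 → 95 ≥ 90
Round 3 — Brook, Marsh overflow.
  Ashby: +40 → 40 < 50
  Claymore: +30 → 30 < 80
  Fallow: +95+15 → 150 ≥ 70
  Glade: +15 → 65 < 80
Round 4 — Fallow overflows.
  Ashby: +40 → 80 ≥ 50
  Eston: +90 → 90 ≥ 90
Round 5 — Ashby, Eston overflow.
  Glade: +10 → 75 < 80
No further overflows.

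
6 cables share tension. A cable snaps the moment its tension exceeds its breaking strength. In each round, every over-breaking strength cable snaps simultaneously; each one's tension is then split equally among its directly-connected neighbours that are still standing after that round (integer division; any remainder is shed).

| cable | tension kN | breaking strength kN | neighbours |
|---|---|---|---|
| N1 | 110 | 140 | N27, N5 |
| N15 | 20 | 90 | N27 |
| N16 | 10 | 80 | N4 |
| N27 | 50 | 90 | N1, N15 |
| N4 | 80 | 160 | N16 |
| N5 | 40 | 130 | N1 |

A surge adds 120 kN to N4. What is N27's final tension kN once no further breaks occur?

50

Round 1 — N4 at 200 > 160. N4 snaps.
  N4 sheds 200 kN to N16: 200 each.
    N16: 10+200 = 210 > 80
Round 2 — N16 snaps.
  N16 sheds 210 kN: no online neighbours, lost.
No further breaks.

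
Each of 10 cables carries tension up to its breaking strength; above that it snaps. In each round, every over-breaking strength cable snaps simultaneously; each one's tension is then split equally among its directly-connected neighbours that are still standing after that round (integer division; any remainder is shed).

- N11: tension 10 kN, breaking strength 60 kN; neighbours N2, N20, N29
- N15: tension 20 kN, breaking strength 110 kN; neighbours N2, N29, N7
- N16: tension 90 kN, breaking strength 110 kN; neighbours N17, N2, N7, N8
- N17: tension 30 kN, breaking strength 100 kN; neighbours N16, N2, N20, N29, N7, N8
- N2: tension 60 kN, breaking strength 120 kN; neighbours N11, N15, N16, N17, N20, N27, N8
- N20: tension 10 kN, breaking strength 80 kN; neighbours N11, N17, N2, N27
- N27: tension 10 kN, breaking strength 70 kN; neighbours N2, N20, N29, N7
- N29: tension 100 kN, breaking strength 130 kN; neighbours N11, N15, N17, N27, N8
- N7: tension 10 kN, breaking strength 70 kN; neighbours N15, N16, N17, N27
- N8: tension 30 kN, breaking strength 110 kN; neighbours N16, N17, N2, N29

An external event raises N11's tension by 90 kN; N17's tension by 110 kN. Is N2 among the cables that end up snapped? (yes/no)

yes

Round 1 — N11 at 100 > 60; N17 at 140 > 100. N11, N17 snap.
  N11 sheds 100 kN to N2, N20, N29: 33 each (1 lost).
    N2: 60+33 = 93 ≤ 120
    N20: 10+33 = 43 ≤ 80
    N29: 100+33 = 133 > 130
  N17 sheds 140 kN to N16, N2, N20, N29, N7, N8: 23 each (2 lost).
    N16: 90+23 = 113 > 110
    N2: 93+23 = 116 ≤ 120
    N20: 43+23 = 66 ≤ 80
    N29: 133+23 = 156 > 130
    N7: 10+23 = 33 ≤ 70
    N8: 30+23 = 53 ≤ 110
Round 2 — N16, N29 snap.
  N16 sheds 113 kN to N2, N7, N8: 37 each (2 lost).
    N2: 116+37 = 153 > 120
    N7: 33+37 = 70 ≤ 70
    N8: 53+37 = 90 ≤ 110
  N29 sheds 156 kN to N15, N27, N8: 52 each.
    N15: 20+52 = 72 ≤ 110
    N27: 10+52 = 62 ≤ 70
    N8: 90+52 = 142 > 110
Round 3 — N2, N8 snap.
  N2 sheds 153 kN to N15, N20, N27: 51 each.
    N15: 72+51 = 123 > 110
    N20: 66+51 = 117 > 80
    N27: 62+51 = 113 > 70
  N8 sheds 142 kN: no online neighbours, lost.
Round 4 — N15, N20, N27 snap.
  N15 sheds 123 kN to N7: 123 each.
    N7: 70+123 = 193 > 70
  N20 sheds 117 kN: no online neighbours, lost.
  N27 sheds 113 kN to N7: 113 each.
    N7: 193+113 = 306 > 70
Round 5 — N7 snaps.
  N7 sheds 306 kN: no online neighbours, lost.
No further breaks.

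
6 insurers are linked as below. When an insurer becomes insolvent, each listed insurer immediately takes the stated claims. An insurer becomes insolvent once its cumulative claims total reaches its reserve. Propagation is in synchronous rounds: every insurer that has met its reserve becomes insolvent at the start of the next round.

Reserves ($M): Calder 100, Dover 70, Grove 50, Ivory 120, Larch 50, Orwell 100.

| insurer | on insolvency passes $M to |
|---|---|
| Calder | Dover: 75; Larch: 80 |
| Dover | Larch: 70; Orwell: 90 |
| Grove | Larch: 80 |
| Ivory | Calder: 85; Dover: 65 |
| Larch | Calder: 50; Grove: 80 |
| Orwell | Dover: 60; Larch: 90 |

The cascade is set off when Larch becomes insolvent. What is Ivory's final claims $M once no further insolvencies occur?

0

Round 1 — Larch becomes insolvent (initial).
  Calder: +50 → 50 < 100
  Grove: +80 → 80 ≥ 50
Round 2 — Grove becomes insolvent.
No further insolvencies.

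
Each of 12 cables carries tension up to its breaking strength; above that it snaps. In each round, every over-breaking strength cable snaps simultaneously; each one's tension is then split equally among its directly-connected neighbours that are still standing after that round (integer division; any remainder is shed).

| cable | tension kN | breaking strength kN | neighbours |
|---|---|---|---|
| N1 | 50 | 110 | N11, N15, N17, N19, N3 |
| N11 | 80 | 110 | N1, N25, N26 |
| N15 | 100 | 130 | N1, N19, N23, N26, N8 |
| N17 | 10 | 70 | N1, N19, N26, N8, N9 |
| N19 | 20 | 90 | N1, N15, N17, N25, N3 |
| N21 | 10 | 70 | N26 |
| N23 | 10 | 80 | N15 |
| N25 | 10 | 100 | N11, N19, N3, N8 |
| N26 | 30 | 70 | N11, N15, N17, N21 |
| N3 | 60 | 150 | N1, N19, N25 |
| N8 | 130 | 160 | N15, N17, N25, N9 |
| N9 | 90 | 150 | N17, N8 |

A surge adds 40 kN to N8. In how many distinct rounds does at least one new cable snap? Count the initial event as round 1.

Round 1 — N8 at 170 > 160. N8 snaps.
  N8 sheds 170 kN to N15, N17, N25, N9: 42 each (2 lost).
    N15: 100+42 = 142 > 130
    N17: 10+42 = 52 ≤ 70
    N25: 10+42 = 52 ≤ 100
    N9: 90+42 = 132 ≤ 150
Round 2 — N15 snaps.
  N15 sheds 142 kN to N1, N19, N23, N26: 35 each (2 lost).
    N1: 50+35 = 85 ≤ 110
    N19: 20+35 = 55 ≤ 90
    N23: 10+35 = 45 ≤ 80
    N26: 30+35 = 65 ≤ 70
No further breaks.

2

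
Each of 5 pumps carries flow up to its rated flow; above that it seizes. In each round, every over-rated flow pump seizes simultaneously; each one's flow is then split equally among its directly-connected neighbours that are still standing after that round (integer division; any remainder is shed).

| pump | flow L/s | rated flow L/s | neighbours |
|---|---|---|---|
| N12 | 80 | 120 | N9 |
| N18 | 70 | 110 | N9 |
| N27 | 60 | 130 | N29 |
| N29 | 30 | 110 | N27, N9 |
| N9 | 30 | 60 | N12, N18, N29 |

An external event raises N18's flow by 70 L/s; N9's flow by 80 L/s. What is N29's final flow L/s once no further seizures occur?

85

Round 1 — N18 at 140 > 110; N9 at 110 > 60. N18, N9 seize.
  N18 sheds 140 L/s: no online neighbours, lost.
  N9 sheds 110 L/s to N12, N29: 55 each.
    N12: 80+55 = 135 > 120
    N29: 30+55 = 85 ≤ 110
Round 2 — N12 seizes.
  N12 sheds 135 L/s: no online neighbours, lost.
No further seizures.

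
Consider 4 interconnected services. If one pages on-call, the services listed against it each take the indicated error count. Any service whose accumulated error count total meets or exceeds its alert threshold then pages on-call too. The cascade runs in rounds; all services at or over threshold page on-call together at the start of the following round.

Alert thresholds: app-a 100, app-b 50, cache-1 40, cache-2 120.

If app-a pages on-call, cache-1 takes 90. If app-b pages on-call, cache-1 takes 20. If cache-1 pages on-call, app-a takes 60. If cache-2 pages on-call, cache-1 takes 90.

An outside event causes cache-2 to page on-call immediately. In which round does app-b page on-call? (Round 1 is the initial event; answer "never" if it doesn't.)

never

Round 1 — cache-2 pages on-call (initial).
  cache-1: +90 → 90 ≥ 40
Round 2 — cache-1 pages on-call.
  app-a: +60 → 60 < 100
No further pages.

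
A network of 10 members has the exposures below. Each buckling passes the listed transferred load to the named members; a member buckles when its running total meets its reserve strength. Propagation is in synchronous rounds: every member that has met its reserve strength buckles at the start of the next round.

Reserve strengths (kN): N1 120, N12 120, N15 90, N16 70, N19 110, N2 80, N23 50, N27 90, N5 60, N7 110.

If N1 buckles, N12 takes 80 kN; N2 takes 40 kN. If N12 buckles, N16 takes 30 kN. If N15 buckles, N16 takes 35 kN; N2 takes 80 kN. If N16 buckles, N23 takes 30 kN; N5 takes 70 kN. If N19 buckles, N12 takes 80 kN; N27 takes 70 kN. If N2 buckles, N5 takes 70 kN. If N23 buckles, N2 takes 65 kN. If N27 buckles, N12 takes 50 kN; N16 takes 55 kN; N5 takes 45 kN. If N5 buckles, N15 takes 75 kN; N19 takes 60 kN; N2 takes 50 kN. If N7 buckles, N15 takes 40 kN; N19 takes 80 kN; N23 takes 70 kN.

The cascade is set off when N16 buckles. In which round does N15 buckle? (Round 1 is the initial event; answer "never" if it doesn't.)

Round 1 — N16 buckles (initial).
  N23: +30 → 30 < 50
  N5: +70 → 70 ≥ 60
Round 2 — N5 buckles.
  N15: +75 → 75 < 90
  N19: +60 → 60 < 110
  N2: +50 → 50 < 80
No further bucklings.

never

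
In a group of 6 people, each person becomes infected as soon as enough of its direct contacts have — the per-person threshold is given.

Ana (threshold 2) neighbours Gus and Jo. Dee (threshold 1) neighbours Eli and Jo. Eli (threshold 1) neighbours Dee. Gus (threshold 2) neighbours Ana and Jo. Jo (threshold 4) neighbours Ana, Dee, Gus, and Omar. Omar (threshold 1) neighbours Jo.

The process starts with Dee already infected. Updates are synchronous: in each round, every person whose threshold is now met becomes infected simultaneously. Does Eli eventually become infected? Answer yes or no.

yes

Round 1 — Dee becomes infected (initial).
Round 2 — checking thresholds:
  Eli: 1 of 1 neighbours ≥ 1, becomes infected.
  Jo: 1 of 4 neighbours < 4, below threshold.
Round 3 — no new infections; cascade stops.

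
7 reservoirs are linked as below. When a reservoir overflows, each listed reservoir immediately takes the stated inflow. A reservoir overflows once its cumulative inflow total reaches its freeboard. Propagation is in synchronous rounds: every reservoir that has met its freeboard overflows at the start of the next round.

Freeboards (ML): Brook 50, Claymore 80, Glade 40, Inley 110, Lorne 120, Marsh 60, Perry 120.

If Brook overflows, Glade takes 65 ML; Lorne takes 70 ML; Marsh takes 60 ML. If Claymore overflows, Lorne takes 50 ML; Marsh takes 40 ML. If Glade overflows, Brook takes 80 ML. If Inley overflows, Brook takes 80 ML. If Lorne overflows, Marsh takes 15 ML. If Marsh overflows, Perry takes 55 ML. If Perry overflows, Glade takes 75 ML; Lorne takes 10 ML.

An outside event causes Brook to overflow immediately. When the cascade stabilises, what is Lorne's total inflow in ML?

70

Round 1 — Brook overflows (initial).
  Glade: +65 → 65 ≥ 40
  Lorne: +70 → 70 < 120
  Marsh: +60 → 60 ≥ 60
Round 2 — Glade, Marsh overflow.
  Perry: +55 → 55 < 120
No further overflows.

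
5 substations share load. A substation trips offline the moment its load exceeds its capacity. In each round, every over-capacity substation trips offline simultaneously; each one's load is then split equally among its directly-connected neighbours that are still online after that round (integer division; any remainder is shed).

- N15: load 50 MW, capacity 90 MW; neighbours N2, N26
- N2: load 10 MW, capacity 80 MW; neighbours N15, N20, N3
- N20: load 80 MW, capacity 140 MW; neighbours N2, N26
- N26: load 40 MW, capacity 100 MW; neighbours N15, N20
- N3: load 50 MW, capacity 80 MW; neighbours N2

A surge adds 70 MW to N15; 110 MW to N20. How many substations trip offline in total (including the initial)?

5

Round 1 — N15 at 120 > 90; N20 at 190 > 140. N15, N20 trip offline.
  N15 sheds 120 MW to N2, N26: 60 each.
    N2: 10+60 = 70 ≤ 80
    N26: 40+60 = 100 ≤ 100
  N20 sheds 190 MW to N2, N26: 95 each.
    N2: 70+95 = 165 > 80
    N26: 100+95 = 195 > 100
Round 2 — N2, N26 trip offline.
  N2 sheds 165 MW to N3: 165 each.
    N3: 50+165 = 215 > 80
  N26 sheds 195 MW: no online neighbours, lost.
Round 3 — N3 trips offline.
  N3 sheds 215 MW: no online neighbours, lost.
No further trips.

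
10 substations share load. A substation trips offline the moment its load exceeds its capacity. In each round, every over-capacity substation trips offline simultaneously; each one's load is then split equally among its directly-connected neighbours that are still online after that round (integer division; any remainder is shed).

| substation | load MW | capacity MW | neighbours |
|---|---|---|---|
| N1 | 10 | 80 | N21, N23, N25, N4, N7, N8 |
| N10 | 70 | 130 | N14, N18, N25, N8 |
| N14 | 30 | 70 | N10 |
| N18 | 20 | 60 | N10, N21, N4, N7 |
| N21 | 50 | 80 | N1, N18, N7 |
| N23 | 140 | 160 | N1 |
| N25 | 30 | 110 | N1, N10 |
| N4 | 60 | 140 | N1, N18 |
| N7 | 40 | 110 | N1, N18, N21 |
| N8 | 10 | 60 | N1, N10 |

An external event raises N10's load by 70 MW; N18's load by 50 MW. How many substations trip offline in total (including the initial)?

3

Round 1 — N10 at 140 > 130; N18 at 70 > 60. N10, N18 trip offline.
  N10 sheds 140 MW to N14, N25, N8: 46 each (2 lost).
    N14: 30+46 = 76 > 70
    N25: 30+46 = 76 ≤ 110
    N8: 10+46 = 56 ≤ 60
  N18 sheds 70 MW to N21, N4, N7: 23 each (1 lost).
    N21: 50+23 = 73 ≤ 80
    N4: 60+23 = 83 ≤ 140
    N7: 40+23 = 63 ≤ 110
Round 2 — N14 trips offline.
  N14 sheds 76 MW: no online neighbours, lost.
No further trips.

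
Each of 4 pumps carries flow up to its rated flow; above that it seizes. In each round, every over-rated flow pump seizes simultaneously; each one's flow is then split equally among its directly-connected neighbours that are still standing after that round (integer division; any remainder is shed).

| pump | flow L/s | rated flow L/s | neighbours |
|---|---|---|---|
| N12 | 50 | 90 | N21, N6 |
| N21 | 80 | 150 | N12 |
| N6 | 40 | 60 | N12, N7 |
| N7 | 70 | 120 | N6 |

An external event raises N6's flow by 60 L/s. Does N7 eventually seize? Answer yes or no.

Round 1 — N6 at 100 > 60. N6 seizes.
  N6 sheds 100 L/s to N12, N7: 50 each.
    N12: 50+50 = 100 > 90
    N7: 70+50 = 120 ≤ 120
Round 2 — N12 seizes.
  N12 sheds 100 L/s to N21: 100 each.
    N21: 80+100 = 180 > 150
Round 3 — N21 seizes.
  N21 sheds 180 L/s: no online neighbours, lost.
No further seizures.

no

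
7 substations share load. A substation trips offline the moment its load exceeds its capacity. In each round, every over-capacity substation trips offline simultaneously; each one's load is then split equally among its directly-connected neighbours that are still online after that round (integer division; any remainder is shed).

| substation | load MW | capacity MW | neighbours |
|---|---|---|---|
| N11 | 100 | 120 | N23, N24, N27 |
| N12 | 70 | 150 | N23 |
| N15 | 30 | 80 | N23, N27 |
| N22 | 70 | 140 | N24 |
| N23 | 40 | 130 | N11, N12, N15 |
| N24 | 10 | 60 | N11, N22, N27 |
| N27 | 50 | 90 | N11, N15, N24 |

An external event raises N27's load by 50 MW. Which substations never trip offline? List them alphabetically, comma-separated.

N12, N15, N23

Round 1 — N27 at 100 > 90. N27 trips offline.
  N27 sheds 100 MW to N11, N15, N24: 33 each (1 lost).
    N11: 100+33 = 133 > 120
    N15: 30+33 = 63 ≤ 80
    N24: 10+33 = 43 ≤ 60
Round 2 — N11 trips offline.
  N11 sheds 133 MW to N23, N24: 66 each (1 lost).
    N23: 40+66 = 106 ≤ 130
    N24: 43+66 = 109 > 60
Round 3 — N24 trips offline.
  N24 sheds 109 MW to N22: 109 each.
    N22: 70+109 = 179 > 140
Round 4 — N22 trips offline.
  N22 sheds 179 MW: no online neighbours, lost.
No further trips.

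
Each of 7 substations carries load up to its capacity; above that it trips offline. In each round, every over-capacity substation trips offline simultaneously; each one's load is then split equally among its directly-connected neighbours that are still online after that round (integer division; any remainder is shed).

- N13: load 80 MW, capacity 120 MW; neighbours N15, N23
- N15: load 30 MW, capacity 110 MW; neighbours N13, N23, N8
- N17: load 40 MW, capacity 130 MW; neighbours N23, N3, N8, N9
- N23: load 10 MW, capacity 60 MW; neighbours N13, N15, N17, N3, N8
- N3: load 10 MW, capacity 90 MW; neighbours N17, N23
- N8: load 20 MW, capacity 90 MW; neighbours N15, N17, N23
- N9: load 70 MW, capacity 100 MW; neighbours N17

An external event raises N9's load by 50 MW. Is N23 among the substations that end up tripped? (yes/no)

yes

Round 1 — N9 at 120 > 100. N9 trips offline.
  N9 sheds 120 MW to N17: 120 each.
    N17: 40+120 = 160 > 130
Round 2 — N17 trips offline.
  N17 sheds 160 MW to N23, N3, N8: 53 each (1 lost).
    N23: 10+53 = 63 > 60
    N3: 10+53 = 63 ≤ 90
    N8: 20+53 = 73 ≤ 90
Round 3 — N23 trips offline.
  N23 sheds 63 MW to N13, N15, N3, N8: 15 each (3 lost).
    N13: 80+15 = 95 ≤ 120
    N15: 30+15 = 45 ≤ 110
    N3: 63+15 = 78 ≤ 90
    N8: 73+15 = 88 ≤ 90
No further trips.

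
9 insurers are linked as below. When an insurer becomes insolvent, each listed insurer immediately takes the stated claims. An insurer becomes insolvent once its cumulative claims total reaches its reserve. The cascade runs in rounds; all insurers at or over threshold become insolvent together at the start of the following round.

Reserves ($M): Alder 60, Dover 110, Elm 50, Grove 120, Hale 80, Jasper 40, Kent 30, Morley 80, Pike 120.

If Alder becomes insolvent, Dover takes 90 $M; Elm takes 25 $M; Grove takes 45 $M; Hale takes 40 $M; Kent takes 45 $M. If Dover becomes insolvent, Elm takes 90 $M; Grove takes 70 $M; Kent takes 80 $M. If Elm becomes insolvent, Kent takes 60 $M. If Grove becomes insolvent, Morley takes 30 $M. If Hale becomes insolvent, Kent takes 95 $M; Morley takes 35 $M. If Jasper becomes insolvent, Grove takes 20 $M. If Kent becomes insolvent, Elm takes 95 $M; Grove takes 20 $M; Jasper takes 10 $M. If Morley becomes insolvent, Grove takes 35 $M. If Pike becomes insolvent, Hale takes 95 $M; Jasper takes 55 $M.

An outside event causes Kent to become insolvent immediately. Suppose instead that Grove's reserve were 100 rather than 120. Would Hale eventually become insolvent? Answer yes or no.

With Grove's reserve at 100:
Round 1 — Kent becomes insolvent (initial).
  Elm: +95 → 95 ≥ 50
  Grove: +20 → 20 < 100
  Jasper: +10 → 10 < 40
Round 2 — Elm becomes insolvent.
No further insolvencies.

no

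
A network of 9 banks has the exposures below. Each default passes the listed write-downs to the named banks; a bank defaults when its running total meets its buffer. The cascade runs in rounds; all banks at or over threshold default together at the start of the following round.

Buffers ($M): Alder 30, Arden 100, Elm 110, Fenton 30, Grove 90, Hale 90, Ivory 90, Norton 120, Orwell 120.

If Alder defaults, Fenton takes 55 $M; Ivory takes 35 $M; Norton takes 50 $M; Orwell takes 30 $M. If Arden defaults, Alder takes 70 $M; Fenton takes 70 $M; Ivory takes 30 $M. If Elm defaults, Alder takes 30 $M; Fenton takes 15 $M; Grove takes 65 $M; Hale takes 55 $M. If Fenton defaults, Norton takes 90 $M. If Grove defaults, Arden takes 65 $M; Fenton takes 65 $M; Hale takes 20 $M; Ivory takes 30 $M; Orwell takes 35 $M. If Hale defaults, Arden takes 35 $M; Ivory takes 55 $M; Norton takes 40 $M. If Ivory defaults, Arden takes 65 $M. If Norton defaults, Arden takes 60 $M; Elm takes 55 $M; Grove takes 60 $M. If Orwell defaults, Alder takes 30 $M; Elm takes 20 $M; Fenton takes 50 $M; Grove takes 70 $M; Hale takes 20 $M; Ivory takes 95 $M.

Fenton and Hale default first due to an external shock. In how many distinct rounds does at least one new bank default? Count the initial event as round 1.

2

Round 1 — Fenton, Hale default (initial).
  Arden: +35 → 35 < 100
  Ivory: +55 → 55 < 90
  Norton: +90+40 → 130 ≥ 120
Round 2 — Norton defaults.
  Arden: +60 → 95 < 100
  Elm: +55 → 55 < 110
  Grove: +60 → 60 < 90
No further defaults.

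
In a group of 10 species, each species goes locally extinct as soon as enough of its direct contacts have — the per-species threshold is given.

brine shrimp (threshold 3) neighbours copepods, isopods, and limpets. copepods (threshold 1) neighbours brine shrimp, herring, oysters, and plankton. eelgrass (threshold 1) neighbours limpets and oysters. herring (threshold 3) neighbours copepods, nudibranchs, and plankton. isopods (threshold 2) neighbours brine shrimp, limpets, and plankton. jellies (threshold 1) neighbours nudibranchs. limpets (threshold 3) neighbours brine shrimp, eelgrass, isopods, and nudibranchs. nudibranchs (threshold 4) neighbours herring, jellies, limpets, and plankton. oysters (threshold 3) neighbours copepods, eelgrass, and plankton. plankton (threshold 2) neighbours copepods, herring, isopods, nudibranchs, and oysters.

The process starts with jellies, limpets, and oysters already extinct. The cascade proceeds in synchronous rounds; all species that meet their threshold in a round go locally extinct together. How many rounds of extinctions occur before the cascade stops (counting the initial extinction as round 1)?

5

Round 1 — jellies, limpets, oysters go locally extinct (initial).
Round 2 — checking thresholds:
  brine shrimp: 1 of 3 neighbours < 3, not yet.
  copepods: 1 of 4 neighbours ≥ 1, goes locally extinct.
  eelgrass: 2 of 2 neighbours ≥ 1, goes locally extinct.
  isopods: 1 of 3 neighbours < 2, not yet.
  nudibranchs: 2 of 4 neighbours < 4, not yet.
  plankton: 1 of 5 neighbours < 2, not yet.
Round 3 — checking thresholds:
  brine shrimp: 2 of 3 neighbours < 3, not yet.
  herring: 1 of 3 neighbours < 3, not yet.
  isopods: 1 of 3 neighbours < 2, not yet.
  nudibranchs: 2 of 4 neighbours < 4, not yet.
  plankton: 2 of 5 neighbours ≥ 2, goes locally extinct.
Round 4 — checking thresholds:
  brine shrimp: 2 of 3 neighbours < 3, not yet.
  herring: 2 of 3 neighbours < 3, not yet.
  isopods: 2 of 3 neighbours ≥ 2, goes locally extinct.
  nudibranchs: 3 of 4 neighbours < 4, not yet.
Round 5 — checking thresholds:
  brine shrimp: 3 of 3 neighbours ≥ 3, goes locally extinct.
  herring: 2 of 3 neighbours < 3, not yet.
  nudibranchs: 3 of 4 neighbours < 4, not yet.
Round 6 — no new extinctions; cascade stops.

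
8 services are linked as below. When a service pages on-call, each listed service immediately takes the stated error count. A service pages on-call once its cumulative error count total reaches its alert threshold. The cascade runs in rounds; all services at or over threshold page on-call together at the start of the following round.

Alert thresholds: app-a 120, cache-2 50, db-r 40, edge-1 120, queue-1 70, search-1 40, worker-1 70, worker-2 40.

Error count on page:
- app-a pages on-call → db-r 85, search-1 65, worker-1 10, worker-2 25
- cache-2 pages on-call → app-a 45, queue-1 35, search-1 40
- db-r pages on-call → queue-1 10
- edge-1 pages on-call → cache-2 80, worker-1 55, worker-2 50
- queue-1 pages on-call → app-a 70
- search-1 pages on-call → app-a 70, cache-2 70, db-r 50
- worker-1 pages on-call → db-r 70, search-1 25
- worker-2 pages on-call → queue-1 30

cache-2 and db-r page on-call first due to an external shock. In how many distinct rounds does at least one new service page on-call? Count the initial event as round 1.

Round 1 — cache-2, db-r page on-call (initial).
  app-a: +45 → 45 < 120
  queue-1: +35+10 → 45 < 70
  search-1: +40 → 40 ≥ 40
Round 2 — search-1 pages on-call.
  app-a: +70 → 115 < 120
No further pages.

2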